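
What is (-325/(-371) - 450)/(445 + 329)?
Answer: -3875/6678 ≈ -0.58026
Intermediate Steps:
(-325/(-371) - 450)/(445 + 329) = (-325*(-1/371) - 450)/774 = (325/371 - 450)*(1/774) = -166625/371*1/774 = -3875/6678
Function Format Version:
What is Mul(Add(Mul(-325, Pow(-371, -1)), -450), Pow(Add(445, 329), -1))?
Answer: Rational(-3875, 6678) ≈ -0.58026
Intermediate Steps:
Mul(Add(Mul(-325, Pow(-371, -1)), -450), Pow(Add(445, 329), -1)) = Mul(Add(Mul(-325, Rational(-1, 371)), -450), Pow(774, -1)) = Mul(Add(Rational(325, 371), -450), Rational(1, 774)) = Mul(Rational(-166625, 371), Rational(1, 774)) = Rational(-3875, 6678)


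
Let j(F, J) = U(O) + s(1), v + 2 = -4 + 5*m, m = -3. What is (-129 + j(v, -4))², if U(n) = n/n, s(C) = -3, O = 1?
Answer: 17161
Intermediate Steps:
U(n) = 1
v = -21 (v = -2 + (-4 + 5*(-3)) = -2 + (-4 - 15) = -2 - 19 = -21)
j(F, J) = -2 (j(F, J) = 1 - 3 = -2)
(-129 + j(v, -4))² = (-129 - 2)² = (-131)² = 17161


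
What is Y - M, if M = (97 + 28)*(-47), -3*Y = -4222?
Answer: 21847/3 ≈ 7282.3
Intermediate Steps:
Y = 4222/3 (Y = -1/3*(-4222) = 4222/3 ≈ 1407.3)
M = -5875 (M = 125*(-47) = -5875)
Y - M = 4222/3 - 1*(-5875) = 4222/3 + 5875 = 21847/3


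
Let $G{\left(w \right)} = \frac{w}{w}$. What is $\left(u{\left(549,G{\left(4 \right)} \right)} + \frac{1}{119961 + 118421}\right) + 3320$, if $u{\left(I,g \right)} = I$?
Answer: $\frac{922299959}{238382} \approx 3869.0$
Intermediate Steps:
$G{\left(w \right)} = 1$
$\left(u{\left(549,G{\left(4 \right)} \right)} + \frac{1}{119961 + 118421}\right) + 3320 = \left(549 + \frac{1}{119961 + 118421}\right) + 3320 = \left(549 + \frac{1}{238382}\right) + 3320 = \frac{130871719}{238382} + 3320 = \frac{922299959}{238382}$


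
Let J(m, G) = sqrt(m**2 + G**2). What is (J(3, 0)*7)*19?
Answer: 399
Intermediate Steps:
J(m, G) = sqrt(G**2 + m**2)
(J(3, 0)*7)*19 = (sqrt(0**2 + 3**2)*7)*19 = (sqrt(0 + 9)*7)*19 = (sqrt(9)*7)*19 = (3*7)*19 = 21*19 = 399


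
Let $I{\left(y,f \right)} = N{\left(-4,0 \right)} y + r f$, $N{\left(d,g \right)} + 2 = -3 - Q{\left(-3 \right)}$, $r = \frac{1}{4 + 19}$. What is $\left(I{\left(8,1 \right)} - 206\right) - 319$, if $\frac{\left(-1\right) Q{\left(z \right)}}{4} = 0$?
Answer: $- \frac{12994}{23} \approx -564.96$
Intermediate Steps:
$Q{\left(z \right)} = 0$ ($Q{\left(z \right)} = \left(-4\right) 0 = 0$)
$r = \frac{1}{23} \approx 0.043478$
$N{\left(d,g \right)} = -5$ ($N{\left(d,g \right)} = -2 - 3 = -5$)
$I{\left(y,f \right)} = - 5 y + \frac{f}{23}$
$\left(I{\left(8,1 \right)} - 206\right) - 319 = \left(\left(\left(-5\right) 8 + \frac{1}{23} \cdot 1\right) - 206\right) - 319 = \left(\left(-40 + \frac{1}{23}\right) - 206\right) - 319 = \left(- \frac{919}{23} - 206\right) - 319 = - \frac{5657}{23} - 319 = - \frac{12994}{23}$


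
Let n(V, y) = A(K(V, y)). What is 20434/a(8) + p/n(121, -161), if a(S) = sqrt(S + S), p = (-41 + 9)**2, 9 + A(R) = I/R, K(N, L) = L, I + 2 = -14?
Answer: 14311233/2866 ≈ 4993.5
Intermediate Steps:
I = -16 (I = -2 - 14 = -16)
A(R) = -9 - 16/R
n(V, y) = -9 - 16/y
p = 1024 (p = (-32)**2 = 1024)
a(S) = sqrt(2)*sqrt(S) (a(S) = sqrt(2*S) = sqrt(2)*sqrt(S))
20434/a(8) + p/n(121, -161) = 20434/((sqrt(2)*sqrt(8))) + 1024/(-9 - 16/(-161)) = 20434/((sqrt(2)*(2*sqrt(2)))) + 1024/(-9 - 16*(-1/161)) = 20434/4 + 1024/(-9 + 16/161) = 20434*(1/4) + 1024/(-1433/161) = 10217/2 + 1024*(-161/1433) = 10217/2 - 164864/1433 = 14311233/2866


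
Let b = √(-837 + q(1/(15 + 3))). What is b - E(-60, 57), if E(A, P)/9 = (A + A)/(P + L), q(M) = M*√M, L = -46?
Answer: 1080/11 + √(-271188 + 3*√2)/18 ≈ 98.182 + 28.931*I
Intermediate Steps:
q(M) = M^(3/2)
E(A, P) = 18*A/(-46 + P) (E(A, P) = 9*((A + A)/(P - 46)) = 9*((2*A)/(-46 + P)) = 9*(2*A/(-46 + P)) = 18*A/(-46 + P))
b = √(-837 + √2/108) (b = √(-837 + (1/(15 + 3))^(3/2)) = √(-837 + (1/18)^(3/2)) = √(-837 + √2/108) ≈ 28.931*I)
b - E(-60, 57) = √(-271188 + 3*√2)/18 - 18*(-60)/(-46 + 57) = √(-271188 + 3*√2)/18 - 18*(-60)/11 = √(-271188 + 3*√2)/18 - 1*(-1080/11) = √(-271188 + 3*√2)/18 + 1080/11 = 1080/11 + √(-271188 + 3*√2)/18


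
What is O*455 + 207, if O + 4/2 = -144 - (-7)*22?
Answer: 3847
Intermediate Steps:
O = 8 (O = -2 + (-144 - (-7)*22) = -2 + (-144 - 1*(-154)) = -2 + (-144 + 154) = -2 + 10 = 8)
O*455 + 207 = 8*455 + 207 = 3640 + 207 = 3847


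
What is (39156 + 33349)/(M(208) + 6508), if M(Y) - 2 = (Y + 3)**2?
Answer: 72505/51031 ≈ 1.4208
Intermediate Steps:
M(Y) = 2 + (3 + Y)**2 (M(Y) = 2 + (Y + 3)**2 = 2 + (3 + Y)**2)
(39156 + 33349)/(M(208) + 6508) = (39156 + 33349)/((2 + (3 + 208)**2) + 6508) = 72505/((2 + 211**2) + 6508) = 72505/((2 + 44521) + 6508) = 72505/(44523 + 6508) = 72505/51031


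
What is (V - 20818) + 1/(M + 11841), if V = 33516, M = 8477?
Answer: 257997965/20318 ≈ 12698.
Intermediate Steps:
(V - 20818) + 1/(M + 11841) = (33516 - 20818) + 1/(8477 + 11841) = 12698 + 1/20318 = 257997965/20318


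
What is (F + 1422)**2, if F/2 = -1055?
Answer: 473344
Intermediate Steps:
F = -2110 (F = 2*(-1055) = -2110)
(F + 1422)**2 = (-2110 + 1422)**2 = (-688)**2 = 473344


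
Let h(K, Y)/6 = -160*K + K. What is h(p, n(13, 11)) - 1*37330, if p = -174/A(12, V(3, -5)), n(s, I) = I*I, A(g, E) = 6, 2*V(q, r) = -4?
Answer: -9664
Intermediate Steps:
V(q, r) = -2 (V(q, r) = (½)*(-4) = -2)
n(s, I) = I²
p = -29 (p = -174/6 = -174*⅙ = -29)
h(K, Y) = -954*K (h(K, Y) = 6*(-160*K + K) = 6*(-159*K) = -954*K)
h(p, n(13, 11)) - 1*37330 = -954*(-29) - 1*37330 = 27666 - 37330 = -9664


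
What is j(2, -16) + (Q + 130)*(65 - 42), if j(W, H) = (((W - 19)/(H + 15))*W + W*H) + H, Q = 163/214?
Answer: 640613/214 ≈ 2993.5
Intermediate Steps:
Q = 163/214 (Q = 163*(1/214) = 163/214 ≈ 0.76168)
j(W, H) = H + H*W + W*(-19 + W)/(15 + H) (j(W, H) = (((-19 + W)/(15 + H))*W + H*W) + H = (W*(-19 + W)/(15 + H) + H*W) + H = (H*W + W*(-19 + W)/(15 + H)) + H = H + H*W + W*(-19 + W)/(15 + H))
j(2, -16) + (Q + 130)*(65 - 42) = ((-16)² + 2² - 19*2 + 15*(-16) + 2*(-16)² + 15*(-16)*2)/(15 - 16) + (163/214 + 130)*(65 - 42) = (256 + 4 - 38 - 240 + 2*256 - 480)/(-1) + (27983/214)*23 = -(256 + 4 - 38 - 240 + 512 - 480) + 643609/214 = -1*14 + 643609/214 = -14 + 643609/214 = 640613/214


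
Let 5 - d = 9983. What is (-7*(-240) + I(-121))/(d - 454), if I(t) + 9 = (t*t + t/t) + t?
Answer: -253/163 ≈ -1.5521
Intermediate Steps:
d = -9978 (d = 5 - 1*9983 = 5 - 9983 = -9978)
I(t) = -8 + t + t² (I(t) = -9 + ((t*t + t/t) + t) = -9 + ((t² + 1) + t) = -9 + ((1 + t²) + t) = -9 + (1 + t + t²) = -8 + t + t²)
(-7*(-240) + I(-121))/(d - 454) = (-7*(-240) + (-8 - 121 + (-121)²))/(-9978 - 454) = (1680 + (-8 - 121 + 14641))/(-10432) = (1680 + 14512)*(-1/10432) = 16192*(-1/10432) = -253/163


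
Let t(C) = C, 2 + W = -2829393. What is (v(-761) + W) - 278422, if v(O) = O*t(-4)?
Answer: -3104773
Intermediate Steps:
W = -2829395 (W = -2 - 2829393 = -2829395)
v(O) = -4*O (v(O) = O*(-4) = -4*O)
(v(-761) + W) - 278422 = (-4*(-761) - 2829395) - 278422 = (3044 - 2829395) - 278422 = -2826351 - 278422 = -3104773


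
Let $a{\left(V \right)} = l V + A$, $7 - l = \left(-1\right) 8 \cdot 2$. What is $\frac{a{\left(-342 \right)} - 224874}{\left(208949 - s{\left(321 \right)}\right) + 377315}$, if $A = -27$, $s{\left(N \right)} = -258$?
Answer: $- \frac{232767}{586522} \approx -0.39686$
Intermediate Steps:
$l = 23$ ($l = 7 - \left(-1\right) 8 \cdot 2 = 7 - \left(-8\right) 2 = 7 - -16 = 7 + 16 = 23$)
$a{\left(V \right)} = -27 + 23 V$ ($a{\left(V \right)} = 23 V - 27 = -27 + 23 V$)
$\frac{a{\left(-342 \right)} - 224874}{\left(208949 - s{\left(321 \right)}\right) + 377315} = \frac{\left(-27 + 23 \left(-342\right)\right) - 224874}{\left(208949 - -258\right) + 377315} = \frac{\left(-27 - 7866\right) - 224874}{\left(208949 + 258\right) + 377315} = \frac{-7893 - 224874}{209207 + 377315} = - \frac{232767}{586522}$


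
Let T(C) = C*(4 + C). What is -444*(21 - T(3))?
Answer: 0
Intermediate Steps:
-444*(21 - T(3)) = -444*(21 - 3*(4 + 3)) = -444*(21 - 3*7) = -444*(21 - 1*21) = -444*(21 - 21) = -444*0 = 0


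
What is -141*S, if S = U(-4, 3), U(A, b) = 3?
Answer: -423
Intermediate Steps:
S = 3
-141*S = -141*3 = -423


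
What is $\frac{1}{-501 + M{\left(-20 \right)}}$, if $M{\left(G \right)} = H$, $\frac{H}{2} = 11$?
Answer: $- \frac{1}{479} \approx -0.0020877$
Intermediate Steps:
$H = 22$ ($H = 2 \cdot 11 = 22$)
$M{\left(G \right)} = 22$
$\frac{1}{-501 + M{\left(-20 \right)}} = \frac{1}{-501 + 22} = \frac{1}{-479} = - \frac{1}{479}$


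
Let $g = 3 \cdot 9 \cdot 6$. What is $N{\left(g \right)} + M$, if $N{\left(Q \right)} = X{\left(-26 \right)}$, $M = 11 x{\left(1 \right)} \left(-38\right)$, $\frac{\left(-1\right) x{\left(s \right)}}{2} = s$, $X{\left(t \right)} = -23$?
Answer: $813$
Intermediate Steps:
$x{\left(s \right)} = - 2 s$
$M = 836$ ($M = 11 \left(\left(-2\right) 1\right) \left(-38\right) = 11 \left(-2\right) \left(-38\right) = \left(-22\right) \left(-38\right) = 836$)
$g = 162$ ($g = 27 \cdot 6 = 162$)
$N{\left(Q \right)} = -23$
$N{\left(g \right)} + M = -23 + 836 = 813$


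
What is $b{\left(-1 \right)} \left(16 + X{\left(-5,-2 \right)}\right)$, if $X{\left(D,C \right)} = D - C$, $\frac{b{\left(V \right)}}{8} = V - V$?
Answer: $0$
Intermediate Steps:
$b{\left(V \right)} = 0$ ($b{\left(V \right)} = 8 \left(V - V\right) = 8 \cdot 0 = 0$)
$b{\left(-1 \right)} \left(16 + X{\left(-5,-2 \right)}\right) = 0 \left(16 - 3\right) = 0 \cdot 13 = 0$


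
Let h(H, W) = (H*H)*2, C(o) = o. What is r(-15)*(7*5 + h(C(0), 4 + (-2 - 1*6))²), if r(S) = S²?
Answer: 7875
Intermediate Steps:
h(H, W) = 2*H² (h(H, W) = H²*2 = 2*H²)
r(-15)*(7*5 + h(C(0), 4 + (-2 - 1*6))²) = (-15)²*(7*5 + (2*0²)²) = 225*(35 + (2*0)²) = 225*(35 + 0²) = 225*(35 + 0) = 225*35 = 7875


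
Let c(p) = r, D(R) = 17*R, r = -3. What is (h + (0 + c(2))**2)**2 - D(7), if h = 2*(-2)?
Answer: -94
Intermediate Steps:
c(p) = -3
h = -4
(h + (0 + c(2))**2)**2 - D(7) = (-4 + (0 - 3)**2)**2 - 17*7 = (-4 + (-3)**2)**2 - 1*119 = (-4 + 9)**2 - 119 = 5**2 - 119 = 25 - 119 = -94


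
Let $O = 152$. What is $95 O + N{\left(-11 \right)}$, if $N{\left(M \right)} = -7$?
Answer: $14433$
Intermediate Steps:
$95 O + N{\left(-11 \right)} = 95 \cdot 152 - 7 = 14440 - 7 = 14433$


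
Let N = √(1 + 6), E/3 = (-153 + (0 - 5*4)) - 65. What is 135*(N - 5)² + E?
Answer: 3606 - 1350*√7 ≈ 34.236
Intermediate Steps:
E = -714 (E = 3*((-153 + (0 - 5*4)) - 65) = 3*((-153 + (0 - 20)) - 65) = 3*((-153 - 20) - 65) = 3*(-173 - 65) = 3*(-238) = -714)
N = √7 ≈ 2.6458
135*(N - 5)² + E = 135*(√7 - 5)² - 714 = 135*(-5 + √7)² - 714 = -714 + 135*(-5 + √7)²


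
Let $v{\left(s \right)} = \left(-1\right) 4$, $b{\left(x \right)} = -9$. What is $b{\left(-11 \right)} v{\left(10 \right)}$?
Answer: $36$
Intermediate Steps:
$v{\left(s \right)} = -4$
$b{\left(-11 \right)} v{\left(10 \right)} = \left(-9\right) \left(-4\right) = 36$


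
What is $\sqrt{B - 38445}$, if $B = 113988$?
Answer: $13 \sqrt{447} \approx 274.85$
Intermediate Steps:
$\sqrt{B - 38445} = \sqrt{113988 - 38445} = \sqrt{75543} = 13 \sqrt{447}$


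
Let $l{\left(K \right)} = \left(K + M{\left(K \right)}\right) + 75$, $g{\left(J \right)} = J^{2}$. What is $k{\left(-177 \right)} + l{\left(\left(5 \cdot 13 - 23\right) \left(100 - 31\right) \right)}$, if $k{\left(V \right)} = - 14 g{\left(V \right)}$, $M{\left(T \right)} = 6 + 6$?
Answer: $-435621$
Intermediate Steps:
$M{\left(T \right)} = 12$
$l{\left(K \right)} = 87 + K$ ($l{\left(K \right)} = \left(K + 12\right) + 75 = \left(12 + K\right) + 75 = 87 + K$)
$k{\left(V \right)} = - 14 V^{2}$
$k{\left(-177 \right)} + l{\left(\left(5 \cdot 13 - 23\right) \left(100 - 31\right) \right)} = - 14 \left(-177\right)^{2} + \left(87 + \left(5 \cdot 13 - 23\right) \left(100 - 31\right)\right) = \left(-14\right) 31329 + \left(87 + \left(65 - 23\right) 69\right) = -438606 + \left(87 + 42 \cdot 69\right) = -438606 + \left(87 + 2898\right) = -438606 + 2985 = -435621$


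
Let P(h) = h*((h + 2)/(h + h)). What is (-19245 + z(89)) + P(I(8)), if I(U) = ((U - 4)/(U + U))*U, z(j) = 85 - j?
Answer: -19247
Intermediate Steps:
I(U) = -2 + U/2 (I(U) = ((-4 + U)/((2*U)))*U = ((-4 + U)*(1/(2*U)))*U = ((-4 + U)/(2*U))*U = -2 + U/2)
P(h) = 1 + h/2 (P(h) = h*((2 + h)/((2*h))) = h*((2 + h)*(1/(2*h))) = h*((2 + h)/(2*h)) = 1 + h/2)
(-19245 + z(89)) + P(I(8)) = (-19245 + (85 - 1*89)) + (1 + (-2 + (½)*8)/2) = (-19245 + (85 - 89)) + (1 + (-2 + 4)/2) = (-19245 - 4) + (1 + (½)*2) = -19249 + (1 + 1) = -19249 + 2 = -19247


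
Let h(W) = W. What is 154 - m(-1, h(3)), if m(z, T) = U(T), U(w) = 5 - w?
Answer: 152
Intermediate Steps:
m(z, T) = 5 - T
154 - m(-1, h(3)) = 154 - (5 - 1*3) = 154 - (5 - 3) = 154 - 1*2 = 154 - 2 = 152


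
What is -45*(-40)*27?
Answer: 48600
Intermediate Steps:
-45*(-40)*27 = 1800*27 = 48600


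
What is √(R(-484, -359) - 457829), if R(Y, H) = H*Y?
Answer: 23*I*√537 ≈ 532.99*I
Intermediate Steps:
√(R(-484, -359) - 457829) = √(-359*(-484) - 457829) = √(173756 - 457829) = √(-284073) = 23*I*√537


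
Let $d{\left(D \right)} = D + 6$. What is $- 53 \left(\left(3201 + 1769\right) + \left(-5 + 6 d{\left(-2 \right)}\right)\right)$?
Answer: $-264417$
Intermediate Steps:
$d{\left(D \right)} = 6 + D$
$- 53 \left(\left(3201 + 1769\right) + \left(-5 + 6 d{\left(-2 \right)}\right)\right) = - 53 \left(\left(3201 + 1769\right) - \left(5 - 6 \left(6 - 2\right)\right)\right) = - 53 \left(4970 + \left(-5 + 6 \cdot 4\right)\right) = - 53 \left(4970 + \left(-5 + 24\right)\right) = - 53 \left(4970 + 19\right) = \left(-53\right) 4989 = -264417$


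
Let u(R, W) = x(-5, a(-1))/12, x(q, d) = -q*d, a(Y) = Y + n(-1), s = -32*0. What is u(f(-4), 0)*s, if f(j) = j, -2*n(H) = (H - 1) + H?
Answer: 0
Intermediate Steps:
s = 0
n(H) = ½ - H (n(H) = -((H - 1) + H)/2 = -((-1 + H) + H)/2 = -(-1 + 2*H)/2 = ½ - H)
a(Y) = 3/2 + Y (a(Y) = Y + (½ - 1*(-1)) = Y + (½ + 1) = Y + 3/2 = 3/2 + Y)
x(q, d) = -d*q
u(R, W) = 5/24 (u(R, W) = -1*(3/2 - 1)*(-5)/12 = -1*½*(-5)*(1/12) = (5/2)*(1/12) = 5/24)
u(f(-4), 0)*s = (5/24)*0 = 0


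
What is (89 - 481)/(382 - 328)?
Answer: -196/27 ≈ -7.2593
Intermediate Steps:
(89 - 481)/(382 - 328) = -392/54 = -392*1/54 = -196/27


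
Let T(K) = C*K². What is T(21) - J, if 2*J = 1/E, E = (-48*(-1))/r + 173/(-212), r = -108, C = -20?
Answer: -21211146/2405 ≈ -8819.6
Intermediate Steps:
T(K) = -20*K²
E = -2405/1908 (E = -48*(-1)/(-108) + 173/(-212) = 48*(-1/108) + 173*(-1/212) = -4/9 - 173/212 = -2405/1908 ≈ -1.2605)
J = -954/2405 (J = 1/(2*(-2405/1908)) = (½)*(-1908/2405) = -954/2405 ≈ -0.39667)
T(21) - J = -20*21² - 1*(-954/2405) = -20*441 + 954/2405 = -8820 + 954/2405 = -21211146/2405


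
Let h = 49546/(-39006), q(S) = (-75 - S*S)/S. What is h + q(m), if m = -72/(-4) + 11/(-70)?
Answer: -39757955393/1705147290 ≈ -23.316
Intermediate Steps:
m = 1249/70 (m = -72*(-1/4) + 11*(-1/70) = 18 - 11/70 = 1249/70 ≈ 17.843)
q(S) = (-75 - S**2)/S
h = -24773/19503 (h = 49546*(-1/39006) = -24773/19503 ≈ -1.2702)
h + q(m) = -24773/19503 + (-1*1249/70 - 75/1249/70) = -24773/19503 + (-1249/70 - 75*70/1249) = -24773/19503 + (-1249/70 - 5250/1249) = -24773/19503 - 1927501/87430 = -39757955393/1705147290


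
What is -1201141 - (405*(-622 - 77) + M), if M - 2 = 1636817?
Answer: -2554865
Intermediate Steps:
M = 1636819 (M = 2 + 1636817 = 1636819)
-1201141 - (405*(-622 - 77) + M) = -1201141 - (405*(-622 - 77) + 1636819) = -1201141 - (405*(-699) + 1636819) = -1201141 - (-283095 + 1636819) = -1201141 - 1*1353724 = -1201141 - 1353724 = -2554865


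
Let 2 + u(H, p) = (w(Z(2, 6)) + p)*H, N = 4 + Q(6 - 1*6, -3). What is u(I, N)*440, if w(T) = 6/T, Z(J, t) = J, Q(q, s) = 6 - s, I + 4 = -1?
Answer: -36080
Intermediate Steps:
I = -5 (I = -4 - 1 = -5)
N = 13 (N = 4 + (6 - 1*(-3)) = 4 + (6 + 3) = 4 + 9 = 13)
u(H, p) = -2 + H*(3 + p) (u(H, p) = -2 + (6/2 + p)*H = -2 + (6*(½) + p)*H = -2 + (3 + p)*H = -2 + H*(3 + p))
u(I, N)*440 = (-2 + 3*(-5) - 5*13)*440 = (-2 - 15 - 65)*440 = -82*440 = -36080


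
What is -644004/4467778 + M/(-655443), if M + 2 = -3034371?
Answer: 6567398509711/1464186907827 ≈ 4.4854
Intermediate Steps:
M = -3034373 (M = -2 - 3034371 = -3034373)
-644004/4467778 + M/(-655443) = -644004/4467778 - 3034373/(-655443) = -644004*1/4467778 - 3034373*(-1/655443) = -322002/2233889 + 3034373/655443 = 6567398509711/1464186907827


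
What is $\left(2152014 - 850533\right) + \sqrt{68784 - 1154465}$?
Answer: $1301481 + i \sqrt{1085681} \approx 1.3015 \cdot 10^{6} + 1042.0 i$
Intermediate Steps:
$\left(2152014 - 850533\right) + \sqrt{68784 - 1154465} = 1301481 + \sqrt{-1085681} = 1301481 + i \sqrt{1085681}$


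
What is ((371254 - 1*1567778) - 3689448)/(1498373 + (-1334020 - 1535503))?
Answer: 2442986/685575 ≈ 3.5634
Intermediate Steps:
((371254 - 1*1567778) - 3689448)/(1498373 + (-1334020 - 1535503)) = ((371254 - 1567778) - 3689448)/(1498373 - 2869523) = (-1196524 - 3689448)/(-1371150) = -4885972*(-1/1371150) = 2442986/685575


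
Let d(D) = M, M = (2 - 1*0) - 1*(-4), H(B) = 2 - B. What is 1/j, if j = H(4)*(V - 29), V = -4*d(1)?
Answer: 1/106 ≈ 0.0094340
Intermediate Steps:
M = 6 (M = (2 + 0) + 4 = 2 + 4 = 6)
d(D) = 6
V = -24 (V = -4*6 = -24)
j = 106 (j = (2 - 1*4)*(-24 - 29) = (2 - 4)*(-53) = -2*(-53) = 106)
1/j = 1/106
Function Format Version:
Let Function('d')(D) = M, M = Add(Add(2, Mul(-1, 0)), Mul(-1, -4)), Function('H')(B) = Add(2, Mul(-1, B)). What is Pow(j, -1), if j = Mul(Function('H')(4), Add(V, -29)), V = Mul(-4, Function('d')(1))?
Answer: Rational(1, 106) ≈ 0.0094340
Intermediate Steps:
M = 6 (M = Add(Add(2, 0), 4) = Add(2, 4) = 6)
Function('d')(D) = 6
V = -24 (V = Mul(-4, 6) = -24)
j = 106 (j = Mul(Add(2, Mul(-1, 4)), Add(-24, -29)) = Mul(Add(2, -4), -53) = Mul(-2, -53) = 106)
Pow(j, -1) = Pow(106, -1) = Rational(1, 106)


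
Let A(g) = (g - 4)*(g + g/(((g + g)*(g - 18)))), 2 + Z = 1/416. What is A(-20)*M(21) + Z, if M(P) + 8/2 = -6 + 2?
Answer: -30387117/7904 ≈ -3844.5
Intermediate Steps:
M(P) = -8 (M(P) = -4 + (-6 + 2) = -4 - 4 = -8)
Z = -831/416 (Z = -2 + 1/416 = -831/416 ≈ -1.9976)
A(g) = (-4 + g)*(g + 1/(2*(-18 + g))) (A(g) = (-4 + g)*(g + g/(((2*g)*(-18 + g)))) = (-4 + g)*(g + g/((2*g*(-18 + g)))) = (-4 + g)*(g + g*(1/(2*g*(-18 + g)))) = (-4 + g)*(g + 1/(2*(-18 + g))))
A(-20)*M(21) + Z = ((-2 + (-20)³ - 22*(-20)² + (145/2)*(-20))/(-18 - 20))*(-8) - 831/416 = ((-2 - 8000 - 22*400 - 1450)/(-38))*(-8) - 831/416 = -(-2 - 8000 - 8800 - 1450)/38*(-8) - 831/416 = -1/38*(-18252)*(-8) - 831/416 = (9126/19)*(-8) - 831/416 = -73008/19 - 831/416 = -30387117/7904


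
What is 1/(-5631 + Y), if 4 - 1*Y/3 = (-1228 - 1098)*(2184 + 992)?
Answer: 1/22156509 ≈ 4.5133e-8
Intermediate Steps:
Y = 22162140 (Y = 12 - 3*(-1228 - 1098)*(2184 + 992) = 12 - (-6978)*3176 = 12 - 3*(-7387376) = 12 + 22162128 = 22162140)
1/(-5631 + Y) = 1/(-5631 + 22162140) = 1/22156509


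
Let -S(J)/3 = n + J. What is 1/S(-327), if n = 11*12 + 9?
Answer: 1/558 ≈ 0.0017921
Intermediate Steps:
n = 141 (n = 132 + 9 = 141)
S(J) = -423 - 3*J (S(J) = -3*(141 + J) = -423 - 3*J)
1/S(-327) = 1/(-423 - 3*(-327)) = 1/(-423 + 981) = 1/558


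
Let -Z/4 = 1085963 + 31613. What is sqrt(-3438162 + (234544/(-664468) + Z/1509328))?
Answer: 2*I*sqrt(211067912277275709413870462)/15670314961 ≈ 1854.2*I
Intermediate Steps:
Z = -4470304 (Z = -4*(1085963 + 31613) = -4*1117576 = -4470304)
sqrt(-3438162 + (234544/(-664468) + Z/1509328)) = sqrt(-3438162 + (234544/(-664468) - 4470304/1509328)) = sqrt(-3438162 + (234544*(-1/664468) - 4470304*1/1509328)) = sqrt(-3438162 + (-58636/166117 - 279394/94333)) = sqrt(-3438162 - 51943402886/15670314961) = sqrt(-53877133370344568/15670314961) = 2*I*sqrt(211067912277275709413870462)/15670314961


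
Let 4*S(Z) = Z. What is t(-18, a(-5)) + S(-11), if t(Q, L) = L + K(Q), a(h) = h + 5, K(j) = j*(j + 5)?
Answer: 925/4 ≈ 231.25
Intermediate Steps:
K(j) = j*(5 + j)
a(h) = 5 + h
S(Z) = Z/4
t(Q, L) = L + Q*(5 + Q)
t(-18, a(-5)) + S(-11) = ((5 - 5) - 18*(5 - 18)) + (1/4)*(-11) = (0 - 18*(-13)) - 11/4 = (0 + 234) - 11/4 = 234 - 11/4 = 925/4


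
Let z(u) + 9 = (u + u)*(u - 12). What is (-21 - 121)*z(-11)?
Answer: -70574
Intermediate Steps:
z(u) = -9 + 2*u*(-12 + u) (z(u) = -9 + (u + u)*(u - 12) = -9 + (2*u)*(-12 + u) = -9 + 2*u*(-12 + u))
(-21 - 121)*z(-11) = (-21 - 121)*(-9 - 24*(-11) + 2*(-11)²) = -142*(-9 + 264 + 2*121) = -142*(-9 + 264 + 242) = -142*497 = -70574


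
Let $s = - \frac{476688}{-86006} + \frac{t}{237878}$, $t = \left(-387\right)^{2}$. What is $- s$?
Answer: $- \frac{63137310339}{10229467634} \approx -6.1721$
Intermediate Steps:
$t = 149769$
$s = \frac{63137310339}{10229467634}$ ($s = - \frac{476688}{-86006} + \frac{149769}{237878} = \left(-476688\right) \left(- \frac{1}{86006}\right) + 149769 \cdot \frac{1}{237878} = \frac{238344}{43003} + \frac{149769}{237878} = \frac{63137310339}{10229467634} \approx 6.1721$)
$- s = \left(-1\right) \frac{63137310339}{10229467634} = - \frac{63137310339}{10229467634}$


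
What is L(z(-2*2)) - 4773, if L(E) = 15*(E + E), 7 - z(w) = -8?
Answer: -4323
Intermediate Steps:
z(w) = 15 (z(w) = 7 - 1*(-8) = 7 + 8 = 15)
L(E) = 30*E (L(E) = 15*(2*E) = 30*E)
L(z(-2*2)) - 4773 = 30*15 - 4773 = 450 - 4773 = -4323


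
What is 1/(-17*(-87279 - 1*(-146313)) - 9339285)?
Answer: -1/10342863 ≈ -9.6685e-8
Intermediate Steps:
1/(-17*(-87279 - 1*(-146313)) - 9339285) = 1/(-17*(-87279 + 146313) - 9339285) = 1/(-17*59034 - 9339285) = 1/(-1003578 - 9339285) = 1/(-10342863) = -1/10342863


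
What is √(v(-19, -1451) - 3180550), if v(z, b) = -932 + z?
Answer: I*√3181501 ≈ 1783.7*I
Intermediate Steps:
√(v(-19, -1451) - 3180550) = √((-932 - 19) - 3180550) = √(-951 - 3180550) = √(-3181501) = I*√3181501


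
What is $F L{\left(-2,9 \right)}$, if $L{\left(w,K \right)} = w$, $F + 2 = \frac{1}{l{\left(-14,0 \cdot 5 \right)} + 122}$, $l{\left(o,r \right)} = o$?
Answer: $\frac{215}{54} \approx 3.9815$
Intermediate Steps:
$F = - \frac{215}{108}$ ($F = -2 + \frac{1}{-14 + 122} = -2 + \frac{1}{108} = - \frac{215}{108} \approx -1.9907$)
$F L{\left(-2,9 \right)} = \left(- \frac{215}{108}\right) \left(-2\right) = \frac{215}{54}$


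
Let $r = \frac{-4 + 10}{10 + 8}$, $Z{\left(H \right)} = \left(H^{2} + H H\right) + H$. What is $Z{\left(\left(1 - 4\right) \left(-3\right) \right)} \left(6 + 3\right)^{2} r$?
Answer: $4617$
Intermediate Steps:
$Z{\left(H \right)} = H + 2 H^{2}$ ($Z{\left(H \right)} = \left(H^{2} + H^{2}\right) + H = 2 H^{2} + H = H + 2 H^{2}$)
$r = \frac{1}{3}$ ($r = \frac{6}{18} = 6 \cdot \frac{1}{18} = \frac{1}{3} \approx 0.33333$)
$Z{\left(\left(1 - 4\right) \left(-3\right) \right)} \left(6 + 3\right)^{2} r = \left(1 - 4\right) \left(-3\right) \left(1 + 2 \left(1 - 4\right) \left(-3\right)\right) \left(6 + 3\right)^{2} \cdot \frac{1}{3} = \left(-3\right) \left(-3\right) \left(1 + 2 \left(\left(-3\right) \left(-3\right)\right)\right) 9^{2} \cdot \frac{1}{3} = 9 \left(1 + 2 \cdot 9\right) 81 \cdot \frac{1}{3} = 9 \left(1 + 18\right) 81 \cdot \frac{1}{3} = 9 \cdot 19 \cdot 81 \cdot \frac{1}{3} = 171 \cdot 81 \cdot \frac{1}{3} = 13851 \cdot \frac{1}{3} = 4617$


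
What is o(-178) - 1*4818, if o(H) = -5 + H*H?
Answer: 26861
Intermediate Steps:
o(H) = -5 + H**2
o(-178) - 1*4818 = (-5 + (-178)**2) - 1*4818 = (-5 + 31684) - 4818 = 31679 - 4818 = 26861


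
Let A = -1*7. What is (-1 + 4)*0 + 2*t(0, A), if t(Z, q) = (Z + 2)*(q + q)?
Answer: -56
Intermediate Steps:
A = -7
t(Z, q) = 2*q*(2 + Z) (t(Z, q) = (2 + Z)*(2*q) = 2*q*(2 + Z))
(-1 + 4)*0 + 2*t(0, A) = (-1 + 4)*0 + 2*(2*(-7)*(2 + 0)) = 3*0 + 2*(2*(-7)*2) = 0 + 2*(-28) = 0 - 56 = -56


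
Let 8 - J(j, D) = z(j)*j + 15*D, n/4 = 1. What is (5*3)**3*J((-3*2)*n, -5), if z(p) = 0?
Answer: 280125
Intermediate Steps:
n = 4 (n = 4*1 = 4)
J(j, D) = 8 - 15*D (J(j, D) = 8 - (0*j + 15*D) = 8 - (0 + 15*D) = 8 - 15*D)
(5*3)**3*J((-3*2)*n, -5) = (5*3)**3*(8 - 15*(-5)) = 15**3*(8 + 75) = 3375*83 = 280125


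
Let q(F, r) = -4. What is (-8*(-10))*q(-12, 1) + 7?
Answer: -313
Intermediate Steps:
(-8*(-10))*q(-12, 1) + 7 = -8*(-10)*(-4) + 7 = 80*(-4) + 7 = -320 + 7 = -313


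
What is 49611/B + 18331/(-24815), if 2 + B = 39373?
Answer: 509387164/976991365 ≈ 0.52138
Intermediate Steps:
B = 39371 (B = -2 + 39373 = 39371)
49611/B + 18331/(-24815) = 49611/39371 + 18331/(-24815) = 49611*(1/39371) + 18331*(-1/24815) = 49611/39371 - 18331/24815 = 509387164/976991365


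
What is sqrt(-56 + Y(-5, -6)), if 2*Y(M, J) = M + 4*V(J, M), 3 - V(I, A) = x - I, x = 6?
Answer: 3*I*sqrt(34)/2 ≈ 8.7464*I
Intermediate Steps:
V(I, A) = -3 + I (V(I, A) = 3 - (6 - I) = 3 + (-6 + I) = -3 + I)
Y(M, J) = -6 + M/2 + 2*J (Y(M, J) = (M + 4*(-3 + J))/2 = (M + (-12 + 4*J))/2 = (-12 + M + 4*J)/2 = -6 + M/2 + 2*J)
sqrt(-56 + Y(-5, -6)) = sqrt(-56 + (-6 + (1/2)*(-5) + 2*(-6))) = sqrt(-56 + (-6 - 5/2 - 12)) = sqrt(-56 - 41/2) = sqrt(-153/2) = 3*I*sqrt(34)/2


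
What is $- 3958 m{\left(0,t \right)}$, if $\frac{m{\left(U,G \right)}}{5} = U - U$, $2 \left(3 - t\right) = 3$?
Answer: $0$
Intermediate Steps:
$t = \frac{3}{2}$ ($t = 3 - \frac{3}{2} = \frac{3}{2} \approx 1.5$)
$m{\left(U,G \right)} = 0$ ($m{\left(U,G \right)} = 5 \left(U - U\right) = 5 \cdot 0 = 0$)
$- 3958 m{\left(0,t \right)} = \left(-3958\right) 0 = 0$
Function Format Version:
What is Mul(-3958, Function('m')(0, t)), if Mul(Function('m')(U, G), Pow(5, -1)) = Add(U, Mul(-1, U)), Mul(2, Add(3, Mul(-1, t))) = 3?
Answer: 0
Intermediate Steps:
t = Rational(3, 2) (t = Add(3, Mul(Rational(-1, 2), 3)) = Add(3, Rational(-3, 2)) = Rational(3, 2) ≈ 1.5000)
Function('m')(U, G) = 0 (Function('m')(U, G) = Mul(5, Add(U, Mul(-1, U))) = Mul(5, 0) = 0)
Mul(-3958, Function('m')(0, t)) = Mul(-3958, 0) = 0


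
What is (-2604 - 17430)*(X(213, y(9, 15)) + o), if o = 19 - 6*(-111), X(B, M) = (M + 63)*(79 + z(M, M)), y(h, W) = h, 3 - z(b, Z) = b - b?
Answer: -132004026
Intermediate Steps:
z(b, Z) = 3 (z(b, Z) = 3 - (b - b) = 3 - 1*0 = 3 + 0 = 3)
X(B, M) = 5166 + 82*M (X(B, M) = (M + 63)*(79 + 3) = (63 + M)*82 = 5166 + 82*M)
o = 685 (o = 19 + 666 = 685)
(-2604 - 17430)*(X(213, y(9, 15)) + o) = (-2604 - 17430)*((5166 + 82*9) + 685) = -20034*((5166 + 738) + 685) = -20034*(5904 + 685) = -20034*6589 = -132004026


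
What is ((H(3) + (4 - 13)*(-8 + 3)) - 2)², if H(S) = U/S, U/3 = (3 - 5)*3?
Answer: 1369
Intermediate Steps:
U = -18 (U = 3*((3 - 5)*3) = 3*(-2*3) = 3*(-6) = -18)
H(S) = -18/S
((H(3) + (4 - 13)*(-8 + 3)) - 2)² = ((-18/3 + (4 - 13)*(-8 + 3)) - 2)² = ((-18*⅓ - 9*(-5)) - 2)² = ((-6 + 45) - 2)² = (39 - 2)² = 37² = 1369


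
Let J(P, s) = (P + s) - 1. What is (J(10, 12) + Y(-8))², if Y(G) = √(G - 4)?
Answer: 429 + 84*I*√3 ≈ 429.0 + 145.49*I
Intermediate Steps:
J(P, s) = -1 + P + s
Y(G) = √(-4 + G)
(J(10, 12) + Y(-8))² = ((-1 + 10 + 12) + √(-4 - 8))² = (21 + √(-12))² = (21 + 2*I*√3)²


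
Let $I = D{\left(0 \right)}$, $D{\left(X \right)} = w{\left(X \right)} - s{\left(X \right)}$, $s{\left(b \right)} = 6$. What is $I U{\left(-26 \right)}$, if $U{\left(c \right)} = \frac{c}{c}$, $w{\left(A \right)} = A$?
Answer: $-6$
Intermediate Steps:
$U{\left(c \right)} = 1$
$D{\left(X \right)} = -6 + X$ ($D{\left(X \right)} = X - 6 = -6 + X$)
$I = -6$ ($I = -6 + 0 = -6$)
$I U{\left(-26 \right)} = \left(-6\right) 1 = -6$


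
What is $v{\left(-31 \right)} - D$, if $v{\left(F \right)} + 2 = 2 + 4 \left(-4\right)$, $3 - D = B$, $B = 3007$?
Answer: $2988$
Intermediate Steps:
$D = -3004$ ($D = 3 - 3007 = -3004$)
$v{\left(F \right)} = -16$ ($v{\left(F \right)} = -2 + \left(2 + 4 \left(-4\right)\right) = -2 + \left(2 - 16\right) = -2 - 14 = -16$)
$v{\left(-31 \right)} - D = -16 - -3004 = -16 + 3004 = 2988$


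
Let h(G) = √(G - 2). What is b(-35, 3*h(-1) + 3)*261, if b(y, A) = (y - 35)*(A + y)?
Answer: 584640 - 54810*I*√3 ≈ 5.8464e+5 - 94934.0*I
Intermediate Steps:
h(G) = √(-2 + G)
b(y, A) = (-35 + y)*(A + y)
b(-35, 3*h(-1) + 3)*261 = ((-35)² - 35*(3*√(-2 - 1) + 3) - 35*(-35) + (3*√(-2 - 1) + 3)*(-35))*261 = (1225 - 35*(3*√(-3) + 3) + 1225 + (3*√(-3) + 3)*(-35))*261 = (1225 - 35*(3*(I*√3) + 3) + 1225 + (3*(I*√3) + 3)*(-35))*261 = (1225 - 35*(3*I*√3 + 3) + 1225 + (3*I*√3 + 3)*(-35))*261 = (1225 - 35*(3 + 3*I*√3) + 1225 + (3 + 3*I*√3)*(-35))*261 = (1225 + (-105 - 105*I*√3) + 1225 + (-105 - 105*I*√3))*261 = (2240 - 210*I*√3)*261 = 584640 - 54810*I*√3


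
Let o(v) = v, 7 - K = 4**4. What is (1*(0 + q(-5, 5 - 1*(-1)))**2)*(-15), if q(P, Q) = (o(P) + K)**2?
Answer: -62434713840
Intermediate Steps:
K = -249 (K = 7 - 1*4**4 = 7 - 1*256 = 7 - 256 = -249)
q(P, Q) = (-249 + P)**2 (q(P, Q) = (P - 249)**2 = (-249 + P)**2)
(1*(0 + q(-5, 5 - 1*(-1)))**2)*(-15) = (1*(0 + (-249 - 5)**2)**2)*(-15) = (1*(0 + (-254)**2)**2)*(-15) = (1*(0 + 64516)**2)*(-15) = (1*64516**2)*(-15) = (1*4162314256)*(-15) = 4162314256*(-15) = -62434713840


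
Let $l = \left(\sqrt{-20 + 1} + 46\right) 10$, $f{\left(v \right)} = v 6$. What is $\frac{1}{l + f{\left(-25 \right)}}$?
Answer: $\frac{31}{9800} - \frac{i \sqrt{19}}{9800} \approx 0.0031633 - 0.00044479 i$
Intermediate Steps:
$f{\left(v \right)} = 6 v$
$l = 460 + 10 i \sqrt{19}$ ($l = \left(\sqrt{-19} + 46\right) 10 = \left(i \sqrt{19} + 46\right) 10 = \left(46 + i \sqrt{19}\right) 10 = 460 + 10 i \sqrt{19} \approx 460.0 + 43.589 i$)
$\frac{1}{l + f{\left(-25 \right)}} = \frac{1}{\left(460 + 10 i \sqrt{19}\right) + 6 \left(-25\right)} = \frac{1}{\left(460 + 10 i \sqrt{19}\right) - 150} = \frac{1}{310 + 10 i \sqrt{19}}$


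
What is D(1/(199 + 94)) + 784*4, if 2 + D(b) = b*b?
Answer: 269050767/85849 ≈ 3134.0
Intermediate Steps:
D(b) = -2 + b² (D(b) = -2 + b*b = -2 + b²)
D(1/(199 + 94)) + 784*4 = (-2 + (1/(199 + 94))²) + 784*4 = (-2 + (1/293)²) + 3136 = (-2 + 1/85849) + 3136 = -171697/85849 + 3136 = 269050767/85849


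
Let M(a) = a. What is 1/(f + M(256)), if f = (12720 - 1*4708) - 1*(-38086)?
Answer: 1/46354 ≈ 2.1573e-5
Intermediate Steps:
f = 46098 (f = (12720 - 4708) + 38086 = 8012 + 38086 = 46098)
1/(f + M(256)) = 1/(46098 + 256) = 1/46354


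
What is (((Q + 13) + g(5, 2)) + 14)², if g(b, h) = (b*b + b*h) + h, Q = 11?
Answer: 5625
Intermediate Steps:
g(b, h) = h + b² + b*h (g(b, h) = (b² + b*h) + h = h + b² + b*h)
(((Q + 13) + g(5, 2)) + 14)² = (((11 + 13) + (2 + 5² + 5*2)) + 14)² = ((24 + (2 + 25 + 10)) + 14)² = ((24 + 37) + 14)² = (61 + 14)² = 75² = 5625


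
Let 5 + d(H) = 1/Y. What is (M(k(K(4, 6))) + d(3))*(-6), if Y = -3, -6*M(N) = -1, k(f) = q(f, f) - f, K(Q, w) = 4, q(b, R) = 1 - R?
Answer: 31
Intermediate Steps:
k(f) = 1 - 2*f (k(f) = (1 - f) - f = 1 - 2*f)
M(N) = 1/6 (M(N) = -1/6*(-1) = 1/6)
d(H) = -16/3 (d(H) = -5 + 1/(-3) = -5 - 1/3 = -16/3)
(M(k(K(4, 6))) + d(3))*(-6) = (1/6 - 16/3)*(-6) = -31/6*(-6) = 31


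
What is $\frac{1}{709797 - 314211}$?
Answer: $\frac{1}{395586} \approx 2.5279 \cdot 10^{-6}$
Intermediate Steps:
$\frac{1}{709797 - 314211} = \frac{1}{395586}$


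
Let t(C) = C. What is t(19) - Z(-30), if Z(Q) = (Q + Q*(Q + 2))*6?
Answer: -4841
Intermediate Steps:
Z(Q) = 6*Q + 6*Q*(2 + Q) (Z(Q) = (Q + Q*(2 + Q))*6 = 6*Q + 6*Q*(2 + Q))
t(19) - Z(-30) = 19 - 6*(-30)*(3 - 30) = 19 - 6*(-30)*(-27) = 19 - 1*4860 = 19 - 4860 = -4841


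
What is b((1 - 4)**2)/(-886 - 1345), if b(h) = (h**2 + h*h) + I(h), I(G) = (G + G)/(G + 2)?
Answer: -1800/24541 ≈ -0.073347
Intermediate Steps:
I(G) = 2*G/(2 + G) (I(G) = (2*G)/(2 + G) = 2*G/(2 + G))
b(h) = 2*h**2 + 2*h/(2 + h) (b(h) = (h**2 + h*h) + 2*h/(2 + h) = (h**2 + h**2) + 2*h/(2 + h) = 2*h**2 + 2*h/(2 + h))
b((1 - 4)**2)/(-886 - 1345) = (2*(1 - 4)**2*(1 + (1 - 4)**2*(2 + (1 - 4)**2))/(2 + (1 - 4)**2))/(-886 - 1345) = (2*(-3)**2*(1 + (-3)**2*(2 + (-3)**2))/(2 + (-3)**2))/(-2231) = (2*9*(1 + 9*(2 + 9))/(2 + 9))*(-1/2231) = (2*9*(1 + 9*11)/11)*(-1/2231) = (2*9*(1/11)*(1 + 99))*(-1/2231) = (2*9*(1/11)*100)*(-1/2231) = (1800/11)*(-1/2231) = -1800/24541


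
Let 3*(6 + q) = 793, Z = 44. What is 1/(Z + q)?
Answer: 3/907 ≈ 0.0033076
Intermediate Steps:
q = 775/3 (q = -6 + (1/3)*793 = -6 + 793/3 = 775/3 ≈ 258.33)
1/(Z + q) = 1/(44 + 775/3) = 1/(907/3) = 3/907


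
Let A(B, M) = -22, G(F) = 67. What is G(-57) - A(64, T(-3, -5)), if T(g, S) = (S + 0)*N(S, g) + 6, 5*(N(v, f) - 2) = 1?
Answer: 89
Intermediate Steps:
N(v, f) = 11/5 (N(v, f) = 2 + (⅕)*1 = 2 + ⅕ = 11/5)
T(g, S) = 6 + 11*S/5 (T(g, S) = (S + 0)*(11/5) + 6 = S*(11/5) + 6 = 11*S/5 + 6 = 6 + 11*S/5)
G(-57) - A(64, T(-3, -5)) = 67 - 1*(-22) = 67 + 22 = 89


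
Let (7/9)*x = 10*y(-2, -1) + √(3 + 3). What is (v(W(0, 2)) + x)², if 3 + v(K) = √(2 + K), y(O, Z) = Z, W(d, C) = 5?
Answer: (-111 + 7*√7 + 9*√6)²/49 ≈ 101.24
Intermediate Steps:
v(K) = -3 + √(2 + K)
x = -90/7 + 9*√6/7 (x = 9*(10*(-1) + √(3 + 3))/7 = 9*(-10 + √6)/7 = -90/7 + 9*√6/7 ≈ -9.7078)
(v(W(0, 2)) + x)² = ((-3 + √(2 + 5)) + (-90/7 + 9*√6/7))² = ((-3 + √7) + (-90/7 + 9*√6/7))² = (-111/7 + √7 + 9*√6/7)²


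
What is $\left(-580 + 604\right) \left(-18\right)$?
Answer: $-432$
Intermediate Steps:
$\left(-580 + 604\right) \left(-18\right) = 24 \left(-18\right) = -432$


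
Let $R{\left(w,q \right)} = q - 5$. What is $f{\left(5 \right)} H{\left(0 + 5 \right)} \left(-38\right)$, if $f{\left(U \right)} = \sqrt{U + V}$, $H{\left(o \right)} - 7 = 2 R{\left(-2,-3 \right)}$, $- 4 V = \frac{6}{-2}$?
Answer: $171 \sqrt{23} \approx 820.09$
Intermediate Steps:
$R{\left(w,q \right)} = -5 + q$
$V = \frac{3}{4}$ ($V = - \frac{6 \frac{1}{-2}}{4} = - \frac{6 \left(- \frac{1}{2}\right)}{4} = \left(- \frac{1}{4}\right) \left(-3\right) = \frac{3}{4} \approx 0.75$)
$H{\left(o \right)} = -9$ ($H{\left(o \right)} = 7 + 2 \left(-5 - 3\right) = 7 + 2 \left(-8\right) = 7 - 16 = -9$)
$f{\left(U \right)} = \sqrt{\frac{3}{4} + U}$ ($f{\left(U \right)} = \sqrt{U + \frac{3}{4}} = \sqrt{\frac{3}{4} + U}$)
$f{\left(5 \right)} H{\left(0 + 5 \right)} \left(-38\right) = \frac{\sqrt{3 + 4 \cdot 5}}{2} \left(-9\right) \left(-38\right) = \frac{\sqrt{3 + 20}}{2} \left(-9\right) \left(-38\right) = \frac{\sqrt{23}}{2} \left(-9\right) \left(-38\right) = - \frac{9 \sqrt{23}}{2} \left(-38\right) = 171 \sqrt{23}$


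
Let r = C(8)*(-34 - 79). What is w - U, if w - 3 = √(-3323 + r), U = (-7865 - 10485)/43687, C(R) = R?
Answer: 149411/43687 + I*√4227 ≈ 3.42 + 65.015*I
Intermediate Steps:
r = -904 (r = 8*(-34 - 79) = 8*(-113) = -904)
U = -18350/43687 (U = -18350*1/43687 = -18350/43687 ≈ -0.42003)
w = 3 + I*√4227 (w = 3 + √(-3323 - 904) = 3 + √(-4227) = 3 + I*√4227 ≈ 3.0 + 65.015*I)
w - U = (3 + I*√4227) - 1*(-18350/43687) = (3 + I*√4227) + 18350/43687 = 149411/43687 + I*√4227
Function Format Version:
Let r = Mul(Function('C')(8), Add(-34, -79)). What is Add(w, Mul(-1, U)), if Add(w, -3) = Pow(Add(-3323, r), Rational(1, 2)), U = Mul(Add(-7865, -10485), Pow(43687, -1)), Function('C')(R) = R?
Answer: Add(Rational(149411, 43687), Mul(I, Pow(4227, Rational(1, 2)))) ≈ Add(3.4200, Mul(65.015, I))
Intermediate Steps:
r = -904 (r = Mul(8, Add(-34, -79)) = Mul(8, -113) = -904)
U = Rational(-18350, 43687) (U = Mul(-18350, Rational(1, 43687)) = Rational(-18350, 43687) ≈ -0.42003)
w = Add(3, Mul(I, Pow(4227, Rational(1, 2)))) (w = Add(3, Pow(Add(-3323, -904), Rational(1, 2))) = Add(3, Pow(-4227, Rational(1, 2))) = Add(3, Mul(I, Pow(4227, Rational(1, 2)))) ≈ Add(3.0000, Mul(65.015, I)))
Add(w, Mul(-1, U)) = Add(Add(3, Mul(I, Pow(4227, Rational(1, 2)))), Mul(-1, Rational(-18350, 43687))) = Add(Add(3, Mul(I, Pow(4227, Rational(1, 2)))), Rational(18350, 43687)) = Add(Rational(149411, 43687), Mul(I, Pow(4227, Rational(1, 2))))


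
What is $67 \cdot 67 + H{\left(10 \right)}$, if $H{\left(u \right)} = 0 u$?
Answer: $4489$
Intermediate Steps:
$H{\left(u \right)} = 0$
$67 \cdot 67 + H{\left(10 \right)} = 67 \cdot 67 + 0 = 4489 + 0 = 4489$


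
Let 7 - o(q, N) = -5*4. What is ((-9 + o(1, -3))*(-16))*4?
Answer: -1152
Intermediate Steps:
o(q, N) = 27 (o(q, N) = 7 - (-5)*4 = 7 - 1*(-20) = 7 + 20 = 27)
((-9 + o(1, -3))*(-16))*4 = ((-9 + 27)*(-16))*4 = (18*(-16))*4 = -288*4 = -1152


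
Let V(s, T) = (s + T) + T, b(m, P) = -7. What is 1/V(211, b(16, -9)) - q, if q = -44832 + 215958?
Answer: -33711821/197 ≈ -1.7113e+5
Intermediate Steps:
V(s, T) = s + 2*T (V(s, T) = (T + s) + T = s + 2*T)
q = 171126
1/V(211, b(16, -9)) - q = 1/(211 + 2*(-7)) - 1*171126 = 1/(211 - 14) - 171126 = 1/197 - 171126 = -33711821/197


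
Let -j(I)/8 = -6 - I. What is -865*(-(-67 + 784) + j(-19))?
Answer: 710165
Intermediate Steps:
j(I) = 48 + 8*I (j(I) = -8*(-6 - I) = 48 + 8*I)
-865*(-(-67 + 784) + j(-19)) = -865*(-(-67 + 784) + (48 + 8*(-19))) = -865*(-1*717 + (48 - 152)) = -865*(-717 - 104) = -865*(-821) = 710165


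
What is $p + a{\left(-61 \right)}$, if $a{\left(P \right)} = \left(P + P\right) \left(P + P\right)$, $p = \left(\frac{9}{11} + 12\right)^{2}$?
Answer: $\frac{1820845}{121} \approx 15048.0$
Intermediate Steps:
$p = \frac{19881}{121}$ ($p = \left(9 \cdot \frac{1}{11} + 12\right)^{2} = \left(\frac{9}{11} + 12\right)^{2} = \left(\frac{141}{11}\right)^{2} = \frac{19881}{121} \approx 164.31$)
$a{\left(P \right)} = 4 P^{2}$ ($a{\left(P \right)} = 2 P 2 P = 4 P^{2}$)
$p + a{\left(-61 \right)} = \frac{19881}{121} + 4 \left(-61\right)^{2} = \frac{19881}{121} + 4 \cdot 3721 = \frac{19881}{121} + 14884 = \frac{1820845}{121}$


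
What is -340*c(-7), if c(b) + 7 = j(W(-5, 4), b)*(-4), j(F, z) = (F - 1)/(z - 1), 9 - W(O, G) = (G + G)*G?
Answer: 6460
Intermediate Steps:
W(O, G) = 9 - 2*G**2 (W(O, G) = 9 - (G + G)*G = 9 - 2*G*G = 9 - 2*G**2)
j(F, z) = (-1 + F)/(-1 + z)
c(b) = -7 + 96/(-1 + b) (c(b) = -7 + ((-1 + (9 - 2*4**2))/(-1 + b))*(-4) = -7 + ((-1 + (9 - 2*16))/(-1 + b))*(-4) = -7 + ((-1 + (9 - 32))/(-1 + b))*(-4) = -7 + ((-1 - 23)/(-1 + b))*(-4) = -7 + (-24/(-1 + b))*(-4) = -7 - 24/(-1 + b)*(-4) = -7 + 96/(-1 + b))
-340*c(-7) = -340*(103 - 7*(-7))/(-1 - 7) = -340*(103 + 49)/(-8) = -(-85)*152/2 = -340*(-19) = 6460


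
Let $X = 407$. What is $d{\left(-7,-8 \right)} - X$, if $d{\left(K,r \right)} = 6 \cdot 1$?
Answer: $-401$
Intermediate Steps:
$d{\left(K,r \right)} = 6$
$d{\left(-7,-8 \right)} - X = 6 - 407 = -401$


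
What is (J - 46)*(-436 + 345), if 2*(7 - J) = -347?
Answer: -24479/2 ≈ -12240.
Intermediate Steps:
J = 361/2 (J = 7 - 1/2*(-347) = 7 + 347/2 = 361/2 ≈ 180.50)
(J - 46)*(-436 + 345) = (361/2 - 46)*(-436 + 345) = (269/2)*(-91) = -24479/2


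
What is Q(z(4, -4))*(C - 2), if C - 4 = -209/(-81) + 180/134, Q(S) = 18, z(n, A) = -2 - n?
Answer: 64294/603 ≈ 106.62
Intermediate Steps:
C = 43001/5427 (C = 4 + (-209/(-81) + 180/134) = 4 + (-209*(-1/81) + 180*(1/134)) = 4 + (209/81 + 90/67) = 4 + 21293/5427 = 43001/5427 ≈ 7.9235)
Q(z(4, -4))*(C - 2) = 18*(43001/5427 - 2) = 18*(32147/5427) = 64294/603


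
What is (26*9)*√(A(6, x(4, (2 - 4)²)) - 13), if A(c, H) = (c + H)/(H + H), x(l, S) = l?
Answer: 117*I*√47 ≈ 802.11*I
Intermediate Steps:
A(c, H) = (H + c)/(2*H) (A(c, H) = (H + c)/((2*H)) = (H + c)*(1/(2*H)) = (H + c)/(2*H))
(26*9)*√(A(6, x(4, (2 - 4)²)) - 13) = (26*9)*√((½)*(4 + 6)/4 - 13) = 234*√((½)*(¼)*10 - 13) = 234*√(5/4 - 13) = 234*√(-47/4) = 234*(I*√47/2) = 117*I*√47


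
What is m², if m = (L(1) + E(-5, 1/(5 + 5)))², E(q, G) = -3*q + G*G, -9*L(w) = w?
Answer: 32328500649240961/656100000000 ≈ 49274.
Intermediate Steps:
L(w) = -w/9
E(q, G) = G² - 3*q (E(q, G) = -3*q + G² = G² - 3*q)
m = 179801281/810000 (m = (-⅑*1 + ((1/(5 + 5))² - 3*(-5)))² = (-⅑ + ((1/10)² + 15))² = (-⅑ + ((⅒)² + 15))² = (-⅑ + (1/100 + 15))² = (-⅑ + 1501/100)² = (13409/900)² = 179801281/810000 ≈ 221.98)
m² = (179801281/810000)² = 32328500649240961/656100000000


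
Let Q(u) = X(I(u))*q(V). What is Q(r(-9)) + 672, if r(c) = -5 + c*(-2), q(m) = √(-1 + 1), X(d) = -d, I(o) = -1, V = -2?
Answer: 672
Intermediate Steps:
q(m) = 0 (q(m) = √0 = 0)
r(c) = -5 - 2*c
Q(u) = 0 (Q(u) = -1*(-1)*0 = 1*0 = 0)
Q(r(-9)) + 672 = 0 + 672 = 672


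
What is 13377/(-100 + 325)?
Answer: 4459/75 ≈ 59.453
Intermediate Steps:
13377/(-100 + 325) = 13377/225 = 13377*(1/225) = 4459/75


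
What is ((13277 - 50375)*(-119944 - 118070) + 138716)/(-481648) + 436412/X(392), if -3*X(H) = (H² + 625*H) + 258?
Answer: -73398014696043/4002916322 ≈ -18336.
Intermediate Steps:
X(H) = -86 - 625*H/3 - H²/3 (X(H) = -((H² + 625*H) + 258)/3 = -(258 + H² + 625*H)/3 = -86 - 625*H/3 - H²/3)
((13277 - 50375)*(-119944 - 118070) + 138716)/(-481648) + 436412/X(392) = ((13277 - 50375)*(-119944 - 118070) + 138716)/(-481648) + 436412/(-86 - 625/3*392 - ⅓*392²) = (-37098*(-238014) + 138716)*(-1/481648) + 436412/(-86 - 245000/3 - ⅓*153664) = (8829843372 + 138716)*(-1/481648) + 436412/(-86 - 245000/3 - 153664/3) = 8829982088*(-1/481648) + 436412/(-132974) = -1103747761/60206 + 436412*(-1/132974) = -1103747761/60206 - 218206/66487 = -73398014696043/4002916322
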